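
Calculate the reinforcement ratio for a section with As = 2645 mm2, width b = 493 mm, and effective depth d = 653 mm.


rho = As / (b * d)
= 2645 / (493 * 653)
= 0.0082

0.0082


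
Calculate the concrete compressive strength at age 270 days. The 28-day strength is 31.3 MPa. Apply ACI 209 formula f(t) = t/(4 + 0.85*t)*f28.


f(270) = 270 / (4 + 0.85 * 270) * 31.3
= 270 / 233.5 * 31.3
= 36.19 MPa

36.19


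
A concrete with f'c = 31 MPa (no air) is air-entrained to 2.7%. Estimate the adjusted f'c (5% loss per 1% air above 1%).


Strength loss = (2.7 - 1) * 5 = 8.5%
f'c = 31 * (1 - 8.5/100)
= 28.37 MPa

28.37


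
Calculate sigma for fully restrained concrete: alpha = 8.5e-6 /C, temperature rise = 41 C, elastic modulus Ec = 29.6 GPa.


sigma = alpha * dT * Ec
= 8.5e-6 * 41 * 29.6 * 1000
= 10.316 MPa

10.316


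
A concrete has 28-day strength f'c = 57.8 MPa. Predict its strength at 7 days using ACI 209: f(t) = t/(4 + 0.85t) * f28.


f(7) = 7 / (4 + 0.85 * 7) * 57.8
= 7 / 9.95 * 57.8
= 40.66 MPa

40.66


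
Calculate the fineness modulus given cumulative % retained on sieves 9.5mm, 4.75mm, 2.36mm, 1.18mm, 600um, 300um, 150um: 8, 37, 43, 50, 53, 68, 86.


FM = sum(cumulative % retained) / 100
= 345 / 100
= 3.45

3.45


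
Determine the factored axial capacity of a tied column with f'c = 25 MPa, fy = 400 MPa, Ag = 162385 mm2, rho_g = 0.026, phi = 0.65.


Ast = rho * Ag = 0.026 * 162385 = 4222.01 mm2
phi*Pn = 0.65 * 0.80 * (0.85 * 25 * (162385 - 4222.01) + 400 * 4222.01) / 1000
= 2625.88 kN

2625.88


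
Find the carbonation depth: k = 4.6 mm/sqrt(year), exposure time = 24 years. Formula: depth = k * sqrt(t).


depth = k * sqrt(t)
= 4.6 * sqrt(24)
= 22.54 mm

22.54


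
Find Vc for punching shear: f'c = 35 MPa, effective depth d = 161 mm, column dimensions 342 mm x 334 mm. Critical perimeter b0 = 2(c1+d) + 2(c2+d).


b0 = 2*(342 + 161) + 2*(334 + 161) = 1996 mm
Vc = 0.33 * sqrt(35) * 1996 * 161 / 1000
= 627.39 kN

627.39


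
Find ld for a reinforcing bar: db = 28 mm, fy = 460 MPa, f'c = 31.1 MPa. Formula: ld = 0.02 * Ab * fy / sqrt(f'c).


Ab = pi * 28^2 / 4 = 615.752 mm2
ld = 0.02 * 615.752 * 460 / sqrt(31.1)
= 1015.8 mm

1015.8


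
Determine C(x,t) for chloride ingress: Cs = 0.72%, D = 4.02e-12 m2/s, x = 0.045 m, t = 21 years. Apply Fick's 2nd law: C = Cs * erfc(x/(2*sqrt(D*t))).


t_seconds = 21 * 365.25 * 24 * 3600 = 662709600.0 s
arg = 0.045 / (2 * sqrt(4.02e-12 * 662709600.0))
= 0.4359
erfc(0.4359) = 0.5376
C = 0.72 * 0.5376 = 0.3871%

0.3871


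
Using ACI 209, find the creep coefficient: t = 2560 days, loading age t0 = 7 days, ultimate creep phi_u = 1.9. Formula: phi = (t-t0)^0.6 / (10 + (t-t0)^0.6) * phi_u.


dt = 2560 - 7 = 2553
phi = 2553^0.6 / (10 + 2553^0.6) * 1.9
= 1.743

1.743


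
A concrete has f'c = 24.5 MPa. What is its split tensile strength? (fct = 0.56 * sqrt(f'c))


fct = 0.56 * sqrt(24.5)
= 0.56 * 4.95
= 2.772 MPa

2.772


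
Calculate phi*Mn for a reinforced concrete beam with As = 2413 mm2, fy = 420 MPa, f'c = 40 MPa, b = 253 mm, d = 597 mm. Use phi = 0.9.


a = As * fy / (0.85 * f'c * b)
= 2413 * 420 / (0.85 * 40 * 253)
= 117.8168 mm
Mn = As * fy * (d - a/2) / 10^6
= 545.3343 kN-m
phi*Mn = 0.9 * 545.3343 = 490.8 kN-m

490.8


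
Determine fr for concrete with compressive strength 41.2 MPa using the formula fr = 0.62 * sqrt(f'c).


fr = 0.62 * sqrt(41.2)
= 3.98 MPa

3.98


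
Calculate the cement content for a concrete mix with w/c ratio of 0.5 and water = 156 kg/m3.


Cement = water / (w/c)
= 156 / 0.5
= 312.0 kg/m3

312.0


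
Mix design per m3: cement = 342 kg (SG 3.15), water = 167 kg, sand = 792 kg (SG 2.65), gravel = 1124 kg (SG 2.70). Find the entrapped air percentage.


Vol cement = 342 / (3.15 * 1000) = 0.108571 m3
Vol water = 167 / 1000 = 0.167 m3
Vol sand = 792 / (2.65 * 1000) = 0.298868 m3
Vol gravel = 1124 / (2.70 * 1000) = 0.416296 m3
Total solid + water volume = 0.990736 m3
Air = (1 - 0.990736) * 100 = 0.93%

0.93


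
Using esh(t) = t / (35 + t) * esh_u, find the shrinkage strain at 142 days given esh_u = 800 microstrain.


esh(142) = 142 / (35 + 142) * 800
= 142 / 177 * 800
= 641.8 microstrain

641.8


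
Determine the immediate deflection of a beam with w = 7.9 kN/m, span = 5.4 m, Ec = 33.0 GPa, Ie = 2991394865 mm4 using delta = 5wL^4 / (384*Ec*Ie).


Convert: L = 5.4 m = 5400 mm, Ec = 33.0 GPa = 33000 MPa
delta = 5 * 7.9 * 5400^4 / (384 * 33000 * 2991394865)
= 0.89 mm

0.89


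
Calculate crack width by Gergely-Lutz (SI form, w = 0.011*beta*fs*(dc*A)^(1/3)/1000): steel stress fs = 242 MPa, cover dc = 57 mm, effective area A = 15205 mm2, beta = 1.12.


w = 0.011 * beta * fs * (dc * A)^(1/3) / 1000
= 0.011 * 1.12 * 242 * (57 * 15205)^(1/3) / 1000
= 0.284 mm

0.284


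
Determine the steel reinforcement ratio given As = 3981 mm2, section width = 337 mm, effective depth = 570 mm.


rho = As / (b * d)
= 3981 / (337 * 570)
= 0.0207

0.0207


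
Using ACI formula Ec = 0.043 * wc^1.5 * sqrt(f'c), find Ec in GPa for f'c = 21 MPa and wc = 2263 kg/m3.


Ec = 0.043 * 2263^1.5 * sqrt(21) / 1000
= 21.21 GPa

21.21


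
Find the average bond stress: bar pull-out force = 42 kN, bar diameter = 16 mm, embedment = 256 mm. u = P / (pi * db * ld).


u = P / (pi * db * ld)
= 42 * 1000 / (pi * 16 * 256)
= 3.264 MPa

3.264


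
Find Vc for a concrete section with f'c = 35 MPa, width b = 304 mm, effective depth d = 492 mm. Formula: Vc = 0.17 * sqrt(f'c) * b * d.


Vc = 0.17 * sqrt(35) * 304 * 492 / 1000
= 150.43 kN

150.43


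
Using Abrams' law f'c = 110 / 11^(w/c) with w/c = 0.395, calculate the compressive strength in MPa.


f'c = 110 / 11^0.395
= 110 / 2.578
= 42.66 MPa

42.66


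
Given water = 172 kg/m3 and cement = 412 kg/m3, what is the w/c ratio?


w/c = water / cement
w/c = 172 / 412 = 0.417

0.417


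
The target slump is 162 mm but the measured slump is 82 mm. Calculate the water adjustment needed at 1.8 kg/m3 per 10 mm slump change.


Difference = 162 - 82 = 80 mm
Water adjustment = 80 * 1.8 / 10 = 14.4 kg/m3

14.4


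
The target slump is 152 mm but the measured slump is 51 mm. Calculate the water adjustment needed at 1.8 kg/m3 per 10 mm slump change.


Difference = 152 - 51 = 101 mm
Water adjustment = 101 * 1.8 / 10 = 18.2 kg/m3

18.2


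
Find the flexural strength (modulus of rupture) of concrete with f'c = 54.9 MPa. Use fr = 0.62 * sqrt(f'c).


fr = 0.62 * sqrt(54.9)
= 4.594 MPa

4.594


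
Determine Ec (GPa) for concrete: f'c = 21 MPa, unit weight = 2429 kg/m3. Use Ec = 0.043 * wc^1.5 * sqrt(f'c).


Ec = 0.043 * 2429^1.5 * sqrt(21) / 1000
= 23.59 GPa

23.59


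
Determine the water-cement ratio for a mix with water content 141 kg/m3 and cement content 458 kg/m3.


w/c = water / cement
w/c = 141 / 458 = 0.308

0.308


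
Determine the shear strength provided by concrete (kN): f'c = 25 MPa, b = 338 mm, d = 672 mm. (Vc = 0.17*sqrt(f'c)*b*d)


Vc = 0.17 * sqrt(25) * 338 * 672 / 1000
= 193.07 kN

193.07


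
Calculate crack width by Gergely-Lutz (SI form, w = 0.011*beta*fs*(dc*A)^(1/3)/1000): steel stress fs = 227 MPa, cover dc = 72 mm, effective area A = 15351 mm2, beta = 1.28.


w = 0.011 * beta * fs * (dc * A)^(1/3) / 1000
= 0.011 * 1.28 * 227 * (72 * 15351)^(1/3) / 1000
= 0.33 mm

0.33


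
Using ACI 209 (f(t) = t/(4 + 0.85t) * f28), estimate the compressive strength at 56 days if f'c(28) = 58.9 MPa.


f(56) = 56 / (4 + 0.85 * 56) * 58.9
= 56 / 51.6 * 58.9
= 63.92 MPa

63.92


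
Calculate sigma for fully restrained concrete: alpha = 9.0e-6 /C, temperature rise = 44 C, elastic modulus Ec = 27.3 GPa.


sigma = alpha * dT * Ec
= 9.0e-6 * 44 * 27.3 * 1000
= 10.811 MPa

10.811


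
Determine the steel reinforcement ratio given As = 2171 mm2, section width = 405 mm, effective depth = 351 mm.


rho = As / (b * d)
= 2171 / (405 * 351)
= 0.0153

0.0153


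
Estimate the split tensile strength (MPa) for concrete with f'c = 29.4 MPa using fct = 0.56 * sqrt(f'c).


fct = 0.56 * sqrt(29.4)
= 0.56 * 5.422
= 3.036 MPa

3.036


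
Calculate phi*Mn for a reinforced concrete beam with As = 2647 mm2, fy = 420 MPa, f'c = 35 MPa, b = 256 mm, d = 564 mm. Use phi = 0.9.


a = As * fy / (0.85 * f'c * b)
= 2647 * 420 / (0.85 * 35 * 256)
= 145.9743 mm
Mn = As * fy * (d - a/2) / 10^6
= 545.8786 kN-m
phi*Mn = 0.9 * 545.8786 = 491.29 kN-m

491.29


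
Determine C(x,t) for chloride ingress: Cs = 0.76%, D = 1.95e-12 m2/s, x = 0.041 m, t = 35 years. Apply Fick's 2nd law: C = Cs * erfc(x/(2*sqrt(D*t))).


t_seconds = 35 * 365.25 * 24 * 3600 = 1104516000.0 s
arg = 0.041 / (2 * sqrt(1.95e-12 * 1104516000.0))
= 0.4417
erfc(0.4417) = 0.5322
C = 0.76 * 0.5322 = 0.4045%

0.4045


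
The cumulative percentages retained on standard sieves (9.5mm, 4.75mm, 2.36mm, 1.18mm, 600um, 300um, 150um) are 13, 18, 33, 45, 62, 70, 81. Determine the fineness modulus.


FM = sum(cumulative % retained) / 100
= 322 / 100
= 3.22

3.22


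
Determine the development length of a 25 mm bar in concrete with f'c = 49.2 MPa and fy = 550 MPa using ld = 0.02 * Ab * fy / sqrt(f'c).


Ab = pi * 25^2 / 4 = 490.874 mm2
ld = 0.02 * 490.874 * 550 / sqrt(49.2)
= 769.8 mm

769.8


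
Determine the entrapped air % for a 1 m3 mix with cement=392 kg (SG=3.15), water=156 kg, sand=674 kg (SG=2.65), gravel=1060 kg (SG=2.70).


Vol cement = 392 / (3.15 * 1000) = 0.124444 m3
Vol water = 156 / 1000 = 0.156 m3
Vol sand = 674 / (2.65 * 1000) = 0.25434 m3
Vol gravel = 1060 / (2.70 * 1000) = 0.392593 m3
Total solid + water volume = 0.927377 m3
Air = (1 - 0.927377) * 100 = 7.26%

7.26


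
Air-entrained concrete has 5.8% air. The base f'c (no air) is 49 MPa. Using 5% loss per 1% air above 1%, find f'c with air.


Strength loss = (5.8 - 1) * 5 = 24.0%
f'c = 49 * (1 - 24.0/100)
= 37.24 MPa

37.24


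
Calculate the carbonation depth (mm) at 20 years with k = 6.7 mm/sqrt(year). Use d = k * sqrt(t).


depth = k * sqrt(t)
= 6.7 * sqrt(20)
= 29.96 mm

29.96


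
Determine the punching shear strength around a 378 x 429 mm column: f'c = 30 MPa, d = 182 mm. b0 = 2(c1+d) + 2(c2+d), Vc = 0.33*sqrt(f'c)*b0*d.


b0 = 2*(378 + 182) + 2*(429 + 182) = 2342 mm
Vc = 0.33 * sqrt(30) * 2342 * 182 / 1000
= 770.43 kN

770.43


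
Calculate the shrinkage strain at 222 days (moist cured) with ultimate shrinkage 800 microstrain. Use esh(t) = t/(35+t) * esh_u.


esh(222) = 222 / (35 + 222) * 800
= 222 / 257 * 800
= 691.1 microstrain

691.1


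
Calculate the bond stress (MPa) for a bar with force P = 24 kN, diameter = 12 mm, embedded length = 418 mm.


u = P / (pi * db * ld)
= 24 * 1000 / (pi * 12 * 418)
= 1.523 MPa

1.523


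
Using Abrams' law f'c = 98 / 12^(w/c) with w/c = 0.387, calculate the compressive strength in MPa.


f'c = 98 / 12^0.387
= 98 / 2.616
= 37.46 MPa

37.46


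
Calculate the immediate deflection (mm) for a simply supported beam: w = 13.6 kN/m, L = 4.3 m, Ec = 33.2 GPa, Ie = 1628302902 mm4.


Convert: L = 4.3 m = 4300 mm, Ec = 33.2 GPa = 33200 MPa
delta = 5 * 13.6 * 4300^4 / (384 * 33200 * 1628302902)
= 1.12 mm

1.12


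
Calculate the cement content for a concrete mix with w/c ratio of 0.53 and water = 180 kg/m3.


Cement = water / (w/c)
= 180 / 0.53
= 339.6 kg/m3

339.6


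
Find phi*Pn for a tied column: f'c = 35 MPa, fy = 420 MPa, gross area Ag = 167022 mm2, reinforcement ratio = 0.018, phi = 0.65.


Ast = rho * Ag = 0.018 * 167022 = 3006.396 mm2
phi*Pn = 0.65 * 0.80 * (0.85 * 35 * (167022 - 3006.396) + 420 * 3006.396) / 1000
= 3193.92 kN

3193.92


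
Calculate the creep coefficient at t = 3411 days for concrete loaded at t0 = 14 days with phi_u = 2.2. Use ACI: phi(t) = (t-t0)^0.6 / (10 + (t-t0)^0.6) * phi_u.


dt = 3411 - 14 = 3397
phi = 3397^0.6 / (10 + 3397^0.6) * 2.2
= 2.044

2.044


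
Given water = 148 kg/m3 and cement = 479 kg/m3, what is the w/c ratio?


w/c = water / cement
w/c = 148 / 479 = 0.309

0.309


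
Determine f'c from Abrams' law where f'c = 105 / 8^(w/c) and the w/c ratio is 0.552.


f'c = 105 / 8^0.552
= 105 / 3.151
= 33.32 MPa

33.32


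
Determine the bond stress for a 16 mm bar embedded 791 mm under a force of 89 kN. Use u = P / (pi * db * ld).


u = P / (pi * db * ld)
= 89 * 1000 / (pi * 16 * 791)
= 2.238 MPa

2.238


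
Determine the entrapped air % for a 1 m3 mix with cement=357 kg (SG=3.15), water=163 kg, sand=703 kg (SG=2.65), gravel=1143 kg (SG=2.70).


Vol cement = 357 / (3.15 * 1000) = 0.113333 m3
Vol water = 163 / 1000 = 0.163 m3
Vol sand = 703 / (2.65 * 1000) = 0.265283 m3
Vol gravel = 1143 / (2.70 * 1000) = 0.423333 m3
Total solid + water volume = 0.96495 m3
Air = (1 - 0.96495) * 100 = 3.51%

3.51


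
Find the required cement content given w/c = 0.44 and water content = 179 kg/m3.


Cement = water / (w/c)
= 179 / 0.44
= 406.8 kg/m3

406.8


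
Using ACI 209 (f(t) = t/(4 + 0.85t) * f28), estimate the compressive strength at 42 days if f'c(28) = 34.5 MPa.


f(42) = 42 / (4 + 0.85 * 42) * 34.5
= 42 / 39.7 * 34.5
= 36.5 MPa

36.5


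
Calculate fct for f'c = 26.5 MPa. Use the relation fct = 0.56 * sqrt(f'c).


fct = 0.56 * sqrt(26.5)
= 0.56 * 5.148
= 2.883 MPa

2.883


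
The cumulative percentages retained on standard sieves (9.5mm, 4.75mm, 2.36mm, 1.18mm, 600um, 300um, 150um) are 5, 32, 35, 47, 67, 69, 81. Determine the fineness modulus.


FM = sum(cumulative % retained) / 100
= 336 / 100
= 3.36

3.36


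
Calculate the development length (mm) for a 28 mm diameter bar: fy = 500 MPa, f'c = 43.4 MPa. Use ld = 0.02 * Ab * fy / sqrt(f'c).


Ab = pi * 28^2 / 4 = 615.752 mm2
ld = 0.02 * 615.752 * 500 / sqrt(43.4)
= 934.7 mm

934.7


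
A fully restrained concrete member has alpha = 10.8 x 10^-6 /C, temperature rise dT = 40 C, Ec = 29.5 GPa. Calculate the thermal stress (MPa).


sigma = alpha * dT * Ec
= 10.8e-6 * 40 * 29.5 * 1000
= 12.744 MPa

12.744


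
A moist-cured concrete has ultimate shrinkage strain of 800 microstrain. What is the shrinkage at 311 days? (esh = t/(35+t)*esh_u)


esh(311) = 311 / (35 + 311) * 800
= 311 / 346 * 800
= 719.1 microstrain

719.1


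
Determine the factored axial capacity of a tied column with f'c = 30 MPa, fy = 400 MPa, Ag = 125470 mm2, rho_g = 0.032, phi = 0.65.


Ast = rho * Ag = 0.032 * 125470 = 4015.04 mm2
phi*Pn = 0.65 * 0.80 * (0.85 * 30 * (125470 - 4015.04) + 400 * 4015.04) / 1000
= 2445.62 kN

2445.62


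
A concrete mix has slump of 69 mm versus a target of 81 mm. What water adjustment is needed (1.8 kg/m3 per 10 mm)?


Difference = 81 - 69 = 12 mm
Water adjustment = 12 * 1.8 / 10 = 2.2 kg/m3

2.2


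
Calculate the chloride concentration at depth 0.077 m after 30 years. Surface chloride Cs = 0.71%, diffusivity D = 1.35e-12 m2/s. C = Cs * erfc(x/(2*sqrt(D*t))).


t_seconds = 30 * 365.25 * 24 * 3600 = 946728000.0 s
arg = 0.077 / (2 * sqrt(1.35e-12 * 946728000.0))
= 1.0769
erfc(1.0769) = 0.1278
C = 0.71 * 0.1278 = 0.0907%

0.0907


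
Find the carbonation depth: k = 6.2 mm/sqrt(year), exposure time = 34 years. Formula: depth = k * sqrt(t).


depth = k * sqrt(t)
= 6.2 * sqrt(34)
= 36.15 mm

36.15


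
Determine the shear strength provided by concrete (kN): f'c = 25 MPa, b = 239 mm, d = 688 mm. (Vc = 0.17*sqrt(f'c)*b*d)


Vc = 0.17 * sqrt(25) * 239 * 688 / 1000
= 139.77 kN

139.77


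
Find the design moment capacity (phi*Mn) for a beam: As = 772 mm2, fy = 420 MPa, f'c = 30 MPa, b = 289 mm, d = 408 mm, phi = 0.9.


a = As * fy / (0.85 * f'c * b)
= 772 * 420 / (0.85 * 30 * 289)
= 43.9976 mm
Mn = As * fy * (d - a/2) / 10^6
= 125.157 kN-m
phi*Mn = 0.9 * 125.157 = 112.64 kN-m

112.64


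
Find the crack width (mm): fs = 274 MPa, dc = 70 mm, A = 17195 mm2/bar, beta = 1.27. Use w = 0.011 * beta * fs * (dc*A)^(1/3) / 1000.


w = 0.011 * beta * fs * (dc * A)^(1/3) / 1000
= 0.011 * 1.27 * 274 * (70 * 17195)^(1/3) / 1000
= 0.407 mm

0.407


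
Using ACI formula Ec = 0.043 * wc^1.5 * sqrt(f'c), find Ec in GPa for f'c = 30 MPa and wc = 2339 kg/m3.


Ec = 0.043 * 2339^1.5 * sqrt(30) / 1000
= 26.64 GPa

26.64


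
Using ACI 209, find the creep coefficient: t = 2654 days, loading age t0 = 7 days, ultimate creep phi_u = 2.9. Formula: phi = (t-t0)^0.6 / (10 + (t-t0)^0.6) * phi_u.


dt = 2654 - 7 = 2647
phi = 2647^0.6 / (10 + 2647^0.6) * 2.9
= 2.665

2.665


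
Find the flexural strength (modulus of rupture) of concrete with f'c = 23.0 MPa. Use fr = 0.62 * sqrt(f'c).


fr = 0.62 * sqrt(23.0)
= 2.973 MPa

2.973


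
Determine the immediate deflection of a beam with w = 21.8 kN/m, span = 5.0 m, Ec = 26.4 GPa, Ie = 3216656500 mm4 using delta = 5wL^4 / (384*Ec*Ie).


Convert: L = 5.0 m = 5000 mm, Ec = 26.4 GPa = 26400 MPa
delta = 5 * 21.8 * 5000^4 / (384 * 26400 * 3216656500)
= 2.09 mm

2.09


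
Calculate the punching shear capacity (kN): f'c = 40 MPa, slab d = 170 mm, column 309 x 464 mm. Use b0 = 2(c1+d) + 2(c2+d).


b0 = 2*(309 + 170) + 2*(464 + 170) = 2226 mm
Vc = 0.33 * sqrt(40) * 2226 * 170 / 1000
= 789.8 kN

789.8


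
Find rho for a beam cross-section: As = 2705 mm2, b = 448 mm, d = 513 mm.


rho = As / (b * d)
= 2705 / (448 * 513)
= 0.0118

0.0118


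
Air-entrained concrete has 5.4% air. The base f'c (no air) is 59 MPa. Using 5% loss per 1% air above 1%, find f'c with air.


Strength loss = (5.4 - 1) * 5 = 22.0%
f'c = 59 * (1 - 22.0/100)
= 46.02 MPa

46.02


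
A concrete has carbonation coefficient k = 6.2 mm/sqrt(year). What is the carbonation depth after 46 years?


depth = k * sqrt(t)
= 6.2 * sqrt(46)
= 42.05 mm

42.05


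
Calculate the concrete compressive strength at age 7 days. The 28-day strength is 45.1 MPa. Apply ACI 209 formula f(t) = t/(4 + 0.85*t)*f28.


f(7) = 7 / (4 + 0.85 * 7) * 45.1
= 7 / 9.95 * 45.1
= 31.73 MPa

31.73


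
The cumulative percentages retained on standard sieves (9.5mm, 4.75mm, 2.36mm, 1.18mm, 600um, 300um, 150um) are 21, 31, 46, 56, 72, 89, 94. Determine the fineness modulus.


FM = sum(cumulative % retained) / 100
= 409 / 100
= 4.09

4.09


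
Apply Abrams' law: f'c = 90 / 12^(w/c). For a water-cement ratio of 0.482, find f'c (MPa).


f'c = 90 / 12^0.482
= 90 / 3.313
= 27.17 MPa

27.17


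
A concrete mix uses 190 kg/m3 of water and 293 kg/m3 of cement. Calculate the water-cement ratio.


w/c = water / cement
w/c = 190 / 293 = 0.648

0.648


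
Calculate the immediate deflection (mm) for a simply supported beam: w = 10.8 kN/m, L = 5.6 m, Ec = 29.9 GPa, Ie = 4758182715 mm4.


Convert: L = 5.6 m = 5600 mm, Ec = 29.9 GPa = 29900 MPa
delta = 5 * 10.8 * 5600^4 / (384 * 29900 * 4758182715)
= 0.97 mm

0.97


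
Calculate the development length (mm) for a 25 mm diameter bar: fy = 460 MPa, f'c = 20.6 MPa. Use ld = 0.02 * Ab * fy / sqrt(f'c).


Ab = pi * 25^2 / 4 = 490.874 mm2
ld = 0.02 * 490.874 * 460 / sqrt(20.6)
= 995.0 mm

995.0


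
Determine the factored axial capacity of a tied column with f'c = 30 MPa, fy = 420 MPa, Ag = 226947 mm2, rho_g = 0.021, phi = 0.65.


Ast = rho * Ag = 0.021 * 226947 = 4765.887 mm2
phi*Pn = 0.65 * 0.80 * (0.85 * 30 * (226947 - 4765.887) + 420 * 4765.887) / 1000
= 3986.99 kN

3986.99


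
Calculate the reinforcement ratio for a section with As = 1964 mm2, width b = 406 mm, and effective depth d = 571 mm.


rho = As / (b * d)
= 1964 / (406 * 571)
= 0.0085

0.0085


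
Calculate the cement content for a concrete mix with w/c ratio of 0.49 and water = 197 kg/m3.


Cement = water / (w/c)
= 197 / 0.49
= 402.0 kg/m3

402.0


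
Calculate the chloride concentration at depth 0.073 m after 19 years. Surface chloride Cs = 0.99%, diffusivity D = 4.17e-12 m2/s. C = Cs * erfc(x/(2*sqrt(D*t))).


t_seconds = 19 * 365.25 * 24 * 3600 = 599594400.0 s
arg = 0.073 / (2 * sqrt(4.17e-12 * 599594400.0))
= 0.73
erfc(0.73) = 0.3019
C = 0.99 * 0.3019 = 0.2989%

0.2989


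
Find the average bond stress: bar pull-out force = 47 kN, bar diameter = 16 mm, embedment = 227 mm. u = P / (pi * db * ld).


u = P / (pi * db * ld)
= 47 * 1000 / (pi * 16 * 227)
= 4.119 MPa

4.119


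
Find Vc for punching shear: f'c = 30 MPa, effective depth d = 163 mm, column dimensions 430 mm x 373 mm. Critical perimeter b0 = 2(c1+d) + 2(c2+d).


b0 = 2*(430 + 163) + 2*(373 + 163) = 2258 mm
Vc = 0.33 * sqrt(30) * 2258 * 163 / 1000
= 665.25 kN

665.25


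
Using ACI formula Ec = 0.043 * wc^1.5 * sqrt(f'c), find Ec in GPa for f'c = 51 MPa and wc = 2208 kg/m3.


Ec = 0.043 * 2208^1.5 * sqrt(51) / 1000
= 31.86 GPa

31.86


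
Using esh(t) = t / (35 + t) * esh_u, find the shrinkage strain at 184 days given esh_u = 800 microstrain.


esh(184) = 184 / (35 + 184) * 800
= 184 / 219 * 800
= 672.1 microstrain

672.1


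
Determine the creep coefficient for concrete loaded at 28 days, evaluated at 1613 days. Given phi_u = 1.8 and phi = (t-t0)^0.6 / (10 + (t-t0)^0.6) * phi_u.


dt = 1613 - 28 = 1585
phi = 1585^0.6 / (10 + 1585^0.6) * 1.8
= 1.607

1.607


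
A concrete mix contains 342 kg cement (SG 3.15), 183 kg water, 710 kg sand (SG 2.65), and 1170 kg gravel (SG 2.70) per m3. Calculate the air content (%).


Vol cement = 342 / (3.15 * 1000) = 0.108571 m3
Vol water = 183 / 1000 = 0.183 m3
Vol sand = 710 / (2.65 * 1000) = 0.267925 m3
Vol gravel = 1170 / (2.70 * 1000) = 0.433333 m3
Total solid + water volume = 0.992829 m3
Air = (1 - 0.992829) * 100 = 0.72%

0.72


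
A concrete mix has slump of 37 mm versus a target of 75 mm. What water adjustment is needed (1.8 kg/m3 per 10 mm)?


Difference = 75 - 37 = 38 mm
Water adjustment = 38 * 1.8 / 10 = 6.8 kg/m3

6.8


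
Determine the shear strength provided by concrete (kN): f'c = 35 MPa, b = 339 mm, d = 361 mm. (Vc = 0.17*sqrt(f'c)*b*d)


Vc = 0.17 * sqrt(35) * 339 * 361 / 1000
= 123.08 kN

123.08


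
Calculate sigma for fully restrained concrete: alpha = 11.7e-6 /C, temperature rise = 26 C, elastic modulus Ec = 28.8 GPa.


sigma = alpha * dT * Ec
= 11.7e-6 * 26 * 28.8 * 1000
= 8.761 MPa

8.761


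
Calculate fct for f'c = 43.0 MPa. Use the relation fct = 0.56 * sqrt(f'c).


fct = 0.56 * sqrt(43.0)
= 0.56 * 6.557
= 3.672 MPa

3.672


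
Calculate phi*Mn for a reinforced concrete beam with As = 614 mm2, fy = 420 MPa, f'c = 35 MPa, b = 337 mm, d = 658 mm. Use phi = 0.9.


a = As * fy / (0.85 * f'c * b)
= 614 * 420 / (0.85 * 35 * 337)
= 25.7218 mm
Mn = As * fy * (d - a/2) / 10^6
= 166.3685 kN-m
phi*Mn = 0.9 * 166.3685 = 149.73 kN-m

149.73


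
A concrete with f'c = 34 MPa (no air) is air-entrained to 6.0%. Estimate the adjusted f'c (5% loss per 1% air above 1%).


Strength loss = (6.0 - 1) * 5 = 25.0%
f'c = 34 * (1 - 25.0/100)
= 25.5 MPa

25.5


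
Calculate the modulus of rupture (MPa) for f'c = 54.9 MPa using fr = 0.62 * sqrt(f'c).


fr = 0.62 * sqrt(54.9)
= 4.594 MPa

4.594


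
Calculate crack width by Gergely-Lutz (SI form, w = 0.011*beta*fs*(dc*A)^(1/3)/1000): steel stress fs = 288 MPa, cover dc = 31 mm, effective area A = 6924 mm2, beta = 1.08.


w = 0.011 * beta * fs * (dc * A)^(1/3) / 1000
= 0.011 * 1.08 * 288 * (31 * 6924)^(1/3) / 1000
= 0.205 mm

0.205


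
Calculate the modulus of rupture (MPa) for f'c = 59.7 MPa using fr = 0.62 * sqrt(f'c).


fr = 0.62 * sqrt(59.7)
= 4.79 MPa

4.79


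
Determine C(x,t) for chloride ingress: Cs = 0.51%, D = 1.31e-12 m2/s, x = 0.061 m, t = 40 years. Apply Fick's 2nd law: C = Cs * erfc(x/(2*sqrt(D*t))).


t_seconds = 40 * 365.25 * 24 * 3600 = 1262304000.0 s
arg = 0.061 / (2 * sqrt(1.31e-12 * 1262304000.0))
= 0.75
erfc(0.75) = 0.2888
C = 0.51 * 0.2888 = 0.1473%

0.1473


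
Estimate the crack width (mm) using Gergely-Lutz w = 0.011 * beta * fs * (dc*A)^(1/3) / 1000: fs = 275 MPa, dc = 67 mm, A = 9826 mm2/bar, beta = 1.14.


w = 0.011 * beta * fs * (dc * A)^(1/3) / 1000
= 0.011 * 1.14 * 275 * (67 * 9826)^(1/3) / 1000
= 0.3 mm

0.3


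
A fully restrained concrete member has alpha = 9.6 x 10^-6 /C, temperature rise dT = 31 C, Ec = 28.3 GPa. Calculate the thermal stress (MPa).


sigma = alpha * dT * Ec
= 9.6e-6 * 31 * 28.3 * 1000
= 8.422 MPa

8.422


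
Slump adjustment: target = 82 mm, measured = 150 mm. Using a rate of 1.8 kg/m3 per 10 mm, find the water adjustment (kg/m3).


Difference = 82 - 150 = -68 mm
Water adjustment = -68 * 1.8 / 10 = -12.2 kg/m3

-12.2


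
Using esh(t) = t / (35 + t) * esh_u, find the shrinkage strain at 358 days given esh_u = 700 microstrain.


esh(358) = 358 / (35 + 358) * 700
= 358 / 393 * 700
= 637.7 microstrain

637.7


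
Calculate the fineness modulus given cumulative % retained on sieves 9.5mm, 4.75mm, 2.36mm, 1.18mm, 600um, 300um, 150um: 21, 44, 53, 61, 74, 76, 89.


FM = sum(cumulative % retained) / 100
= 418 / 100
= 4.18

4.18


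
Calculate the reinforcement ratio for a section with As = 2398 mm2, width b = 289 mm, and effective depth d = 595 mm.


rho = As / (b * d)
= 2398 / (289 * 595)
= 0.0139

0.0139


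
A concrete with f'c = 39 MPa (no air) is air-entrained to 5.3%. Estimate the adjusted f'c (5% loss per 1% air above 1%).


Strength loss = (5.3 - 1) * 5 = 21.5%
f'c = 39 * (1 - 21.5/100)
= 30.62 MPa

30.62


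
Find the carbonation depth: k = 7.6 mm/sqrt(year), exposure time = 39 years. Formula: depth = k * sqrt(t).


depth = k * sqrt(t)
= 7.6 * sqrt(39)
= 47.46 mm

47.46


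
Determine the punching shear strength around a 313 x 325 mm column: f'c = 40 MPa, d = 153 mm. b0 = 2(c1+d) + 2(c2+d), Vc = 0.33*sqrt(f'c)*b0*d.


b0 = 2*(313 + 153) + 2*(325 + 153) = 1888 mm
Vc = 0.33 * sqrt(40) * 1888 * 153 / 1000
= 602.89 kN

602.89


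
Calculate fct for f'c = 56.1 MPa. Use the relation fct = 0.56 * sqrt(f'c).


fct = 0.56 * sqrt(56.1)
= 0.56 * 7.49
= 4.194 MPa

4.194


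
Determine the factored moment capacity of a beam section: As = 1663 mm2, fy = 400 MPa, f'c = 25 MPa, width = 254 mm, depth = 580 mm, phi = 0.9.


a = As * fy / (0.85 * f'c * b)
= 1663 * 400 / (0.85 * 25 * 254)
= 123.2422 mm
Mn = As * fy * (d - a/2) / 10^6
= 344.8256 kN-m
phi*Mn = 0.9 * 344.8256 = 310.34 kN-m

310.34


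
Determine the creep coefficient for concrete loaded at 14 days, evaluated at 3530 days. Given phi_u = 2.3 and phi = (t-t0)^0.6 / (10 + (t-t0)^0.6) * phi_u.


dt = 3530 - 14 = 3516
phi = 3516^0.6 / (10 + 3516^0.6) * 2.3
= 2.14

2.14


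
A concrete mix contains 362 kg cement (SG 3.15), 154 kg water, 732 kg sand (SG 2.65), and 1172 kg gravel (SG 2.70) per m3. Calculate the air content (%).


Vol cement = 362 / (3.15 * 1000) = 0.114921 m3
Vol water = 154 / 1000 = 0.154 m3
Vol sand = 732 / (2.65 * 1000) = 0.276226 m3
Vol gravel = 1172 / (2.70 * 1000) = 0.434074 m3
Total solid + water volume = 0.979221 m3
Air = (1 - 0.979221) * 100 = 2.08%

2.08


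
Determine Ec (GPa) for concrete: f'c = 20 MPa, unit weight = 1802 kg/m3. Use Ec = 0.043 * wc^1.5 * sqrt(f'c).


Ec = 0.043 * 1802^1.5 * sqrt(20) / 1000
= 14.71 GPa

14.71


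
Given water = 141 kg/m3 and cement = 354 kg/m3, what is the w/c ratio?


w/c = water / cement
w/c = 141 / 354 = 0.398

0.398


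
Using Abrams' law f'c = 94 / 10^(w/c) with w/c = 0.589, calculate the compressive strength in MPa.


f'c = 94 / 10^0.589
= 94 / 3.882
= 24.22 MPa

24.22


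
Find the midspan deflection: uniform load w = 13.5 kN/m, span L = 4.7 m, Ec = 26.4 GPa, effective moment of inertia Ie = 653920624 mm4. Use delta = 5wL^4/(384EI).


Convert: L = 4.7 m = 4700 mm, Ec = 26.4 GPa = 26400 MPa
delta = 5 * 13.5 * 4700^4 / (384 * 26400 * 653920624)
= 4.97 mm

4.97


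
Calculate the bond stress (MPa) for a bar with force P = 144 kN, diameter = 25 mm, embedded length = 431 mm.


u = P / (pi * db * ld)
= 144 * 1000 / (pi * 25 * 431)
= 4.254 MPa

4.254


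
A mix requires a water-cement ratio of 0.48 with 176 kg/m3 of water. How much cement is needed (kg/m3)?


Cement = water / (w/c)
= 176 / 0.48
= 366.7 kg/m3

366.7


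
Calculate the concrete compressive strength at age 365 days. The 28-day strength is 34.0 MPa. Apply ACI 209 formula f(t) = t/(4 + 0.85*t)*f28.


f(365) = 365 / (4 + 0.85 * 365) * 34.0
= 365 / 314.25 * 34.0
= 39.49 MPa

39.49


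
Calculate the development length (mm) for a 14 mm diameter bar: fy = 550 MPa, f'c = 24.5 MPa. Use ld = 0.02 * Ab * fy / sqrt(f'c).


Ab = pi * 14^2 / 4 = 153.938 mm2
ld = 0.02 * 153.938 * 550 / sqrt(24.5)
= 342.1 mm

342.1


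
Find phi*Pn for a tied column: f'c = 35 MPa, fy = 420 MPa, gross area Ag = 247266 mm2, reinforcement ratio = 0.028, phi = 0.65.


Ast = rho * Ag = 0.028 * 247266 = 6923.448 mm2
phi*Pn = 0.65 * 0.80 * (0.85 * 35 * (247266 - 6923.448) + 420 * 6923.448) / 1000
= 5230.18 kN

5230.18


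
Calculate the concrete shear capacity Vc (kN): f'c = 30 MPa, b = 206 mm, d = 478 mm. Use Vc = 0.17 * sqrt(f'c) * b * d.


Vc = 0.17 * sqrt(30) * 206 * 478 / 1000
= 91.69 kN

91.69


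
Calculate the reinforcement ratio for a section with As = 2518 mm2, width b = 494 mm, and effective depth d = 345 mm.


rho = As / (b * d)
= 2518 / (494 * 345)
= 0.0148

0.0148


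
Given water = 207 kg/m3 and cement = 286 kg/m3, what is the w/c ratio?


w/c = water / cement
w/c = 207 / 286 = 0.724

0.724


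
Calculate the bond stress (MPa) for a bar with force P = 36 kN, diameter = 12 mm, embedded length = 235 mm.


u = P / (pi * db * ld)
= 36 * 1000 / (pi * 12 * 235)
= 4.064 MPa

4.064


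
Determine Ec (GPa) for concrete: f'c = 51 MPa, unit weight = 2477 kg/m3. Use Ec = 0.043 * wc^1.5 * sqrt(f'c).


Ec = 0.043 * 2477^1.5 * sqrt(51) / 1000
= 37.86 GPa

37.86


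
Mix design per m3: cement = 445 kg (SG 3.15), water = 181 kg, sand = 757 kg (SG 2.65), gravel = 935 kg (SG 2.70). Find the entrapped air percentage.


Vol cement = 445 / (3.15 * 1000) = 0.14127 m3
Vol water = 181 / 1000 = 0.181 m3
Vol sand = 757 / (2.65 * 1000) = 0.28566 m3
Vol gravel = 935 / (2.70 * 1000) = 0.346296 m3
Total solid + water volume = 0.954227 m3
Air = (1 - 0.954227) * 100 = 4.58%

4.58


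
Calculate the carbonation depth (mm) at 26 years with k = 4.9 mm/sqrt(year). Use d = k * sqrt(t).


depth = k * sqrt(t)
= 4.9 * sqrt(26)
= 24.99 mm

24.99


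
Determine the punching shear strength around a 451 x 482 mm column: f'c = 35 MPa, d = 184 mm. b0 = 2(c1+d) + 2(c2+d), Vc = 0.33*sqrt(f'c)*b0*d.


b0 = 2*(451 + 184) + 2*(482 + 184) = 2602 mm
Vc = 0.33 * sqrt(35) * 2602 * 184 / 1000
= 934.7 kN

934.7


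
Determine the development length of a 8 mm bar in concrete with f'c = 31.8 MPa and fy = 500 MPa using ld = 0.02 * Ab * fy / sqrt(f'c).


Ab = pi * 8^2 / 4 = 50.265 mm2
ld = 0.02 * 50.265 * 500 / sqrt(31.8)
= 89.1 mm

89.1


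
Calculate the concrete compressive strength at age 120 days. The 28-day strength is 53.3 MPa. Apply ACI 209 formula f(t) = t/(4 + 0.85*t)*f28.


f(120) = 120 / (4 + 0.85 * 120) * 53.3
= 120 / 106.0 * 53.3
= 60.34 MPa

60.34


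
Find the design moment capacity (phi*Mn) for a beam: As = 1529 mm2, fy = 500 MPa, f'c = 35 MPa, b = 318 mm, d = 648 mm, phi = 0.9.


a = As * fy / (0.85 * f'c * b)
= 1529 * 500 / (0.85 * 35 * 318)
= 80.8097 mm
Mn = As * fy * (d - a/2) / 10^6
= 464.5065 kN-m
phi*Mn = 0.9 * 464.5065 = 418.06 kN-m

418.06


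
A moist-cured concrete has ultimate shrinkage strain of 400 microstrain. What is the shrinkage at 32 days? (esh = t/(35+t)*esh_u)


esh(32) = 32 / (35 + 32) * 400
= 32 / 67 * 400
= 191.0 microstrain

191.0


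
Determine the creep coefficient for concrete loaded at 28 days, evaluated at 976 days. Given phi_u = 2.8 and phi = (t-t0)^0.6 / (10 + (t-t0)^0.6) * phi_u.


dt = 976 - 28 = 948
phi = 948^0.6 / (10 + 948^0.6) * 2.8
= 2.406

2.406


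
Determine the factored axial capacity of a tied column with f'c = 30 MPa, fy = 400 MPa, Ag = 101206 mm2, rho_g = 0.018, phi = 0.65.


Ast = rho * Ag = 0.018 * 101206 = 1821.708 mm2
phi*Pn = 0.65 * 0.80 * (0.85 * 30 * (101206 - 1821.708) + 400 * 1821.708) / 1000
= 1696.75 kN

1696.75


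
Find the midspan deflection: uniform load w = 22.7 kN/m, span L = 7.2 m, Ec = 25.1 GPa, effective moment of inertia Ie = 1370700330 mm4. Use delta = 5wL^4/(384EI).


Convert: L = 7.2 m = 7200 mm, Ec = 25.1 GPa = 25100 MPa
delta = 5 * 22.7 * 7200^4 / (384 * 25100 * 1370700330)
= 23.09 mm

23.09


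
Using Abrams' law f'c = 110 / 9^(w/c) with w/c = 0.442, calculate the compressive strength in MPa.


f'c = 110 / 9^0.442
= 110 / 2.641
= 41.65 MPa

41.65


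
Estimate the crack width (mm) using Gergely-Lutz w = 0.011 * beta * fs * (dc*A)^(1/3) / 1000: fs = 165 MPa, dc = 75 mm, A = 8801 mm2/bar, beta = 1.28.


w = 0.011 * beta * fs * (dc * A)^(1/3) / 1000
= 0.011 * 1.28 * 165 * (75 * 8801)^(1/3) / 1000
= 0.202 mm

0.202


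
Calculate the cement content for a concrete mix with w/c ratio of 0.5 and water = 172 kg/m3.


Cement = water / (w/c)
= 172 / 0.5
= 344.0 kg/m3

344.0


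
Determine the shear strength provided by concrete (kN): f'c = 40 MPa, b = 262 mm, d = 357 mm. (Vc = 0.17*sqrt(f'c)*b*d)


Vc = 0.17 * sqrt(40) * 262 * 357 / 1000
= 100.57 kN

100.57


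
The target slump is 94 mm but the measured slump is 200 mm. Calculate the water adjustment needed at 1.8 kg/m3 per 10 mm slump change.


Difference = 94 - 200 = -106 mm
Water adjustment = -106 * 1.8 / 10 = -19.1 kg/m3

-19.1


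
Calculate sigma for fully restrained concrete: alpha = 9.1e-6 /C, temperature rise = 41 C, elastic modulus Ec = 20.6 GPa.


sigma = alpha * dT * Ec
= 9.1e-6 * 41 * 20.6 * 1000
= 7.686 MPa

7.686


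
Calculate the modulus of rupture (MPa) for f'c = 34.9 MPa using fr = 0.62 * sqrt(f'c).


fr = 0.62 * sqrt(34.9)
= 3.663 MPa

3.663


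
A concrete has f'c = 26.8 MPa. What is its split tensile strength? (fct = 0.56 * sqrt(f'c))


fct = 0.56 * sqrt(26.8)
= 0.56 * 5.177
= 2.899 MPa

2.899


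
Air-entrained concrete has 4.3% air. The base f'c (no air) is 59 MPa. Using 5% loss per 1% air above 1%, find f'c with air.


Strength loss = (4.3 - 1) * 5 = 16.5%
f'c = 59 * (1 - 16.5/100)
= 49.27 MPa

49.27


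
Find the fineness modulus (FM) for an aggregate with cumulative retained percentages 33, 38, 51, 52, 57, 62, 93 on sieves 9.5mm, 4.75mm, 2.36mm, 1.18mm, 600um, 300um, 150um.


FM = sum(cumulative % retained) / 100
= 386 / 100
= 3.86

3.86


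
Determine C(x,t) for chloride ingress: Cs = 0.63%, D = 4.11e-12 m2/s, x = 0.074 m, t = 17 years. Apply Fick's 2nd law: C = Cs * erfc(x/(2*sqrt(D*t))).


t_seconds = 17 * 365.25 * 24 * 3600 = 536479200.0 s
arg = 0.074 / (2 * sqrt(4.11e-12 * 536479200.0))
= 0.788
erfc(0.788) = 0.2651
C = 0.63 * 0.2651 = 0.167%

0.167


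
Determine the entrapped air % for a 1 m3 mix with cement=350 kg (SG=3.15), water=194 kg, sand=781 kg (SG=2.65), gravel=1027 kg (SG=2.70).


Vol cement = 350 / (3.15 * 1000) = 0.111111 m3
Vol water = 194 / 1000 = 0.194 m3
Vol sand = 781 / (2.65 * 1000) = 0.294717 m3
Vol gravel = 1027 / (2.70 * 1000) = 0.38037 m3
Total solid + water volume = 0.980198 m3
Air = (1 - 0.980198) * 100 = 1.98%

1.98


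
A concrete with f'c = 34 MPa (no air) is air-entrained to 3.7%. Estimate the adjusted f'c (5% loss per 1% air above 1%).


Strength loss = (3.7 - 1) * 5 = 13.5%
f'c = 34 * (1 - 13.5/100)
= 29.41 MPa

29.41


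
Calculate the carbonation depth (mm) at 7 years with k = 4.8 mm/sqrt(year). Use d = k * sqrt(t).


depth = k * sqrt(t)
= 4.8 * sqrt(7)
= 12.7 mm

12.7


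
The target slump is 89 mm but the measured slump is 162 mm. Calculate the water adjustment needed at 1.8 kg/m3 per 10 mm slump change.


Difference = 89 - 162 = -73 mm
Water adjustment = -73 * 1.8 / 10 = -13.1 kg/m3

-13.1


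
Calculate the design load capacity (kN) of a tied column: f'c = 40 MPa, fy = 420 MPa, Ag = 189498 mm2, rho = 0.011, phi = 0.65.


Ast = rho * Ag = 0.011 * 189498 = 2084.478 mm2
phi*Pn = 0.65 * 0.80 * (0.85 * 40 * (189498 - 2084.478) + 420 * 2084.478) / 1000
= 3768.72 kN

3768.72


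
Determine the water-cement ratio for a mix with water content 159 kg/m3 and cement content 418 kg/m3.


w/c = water / cement
w/c = 159 / 418 = 0.38

0.38


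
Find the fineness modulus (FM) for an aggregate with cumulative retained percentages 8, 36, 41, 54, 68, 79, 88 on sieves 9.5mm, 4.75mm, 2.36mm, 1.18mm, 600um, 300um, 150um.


FM = sum(cumulative % retained) / 100
= 374 / 100
= 3.74

3.74


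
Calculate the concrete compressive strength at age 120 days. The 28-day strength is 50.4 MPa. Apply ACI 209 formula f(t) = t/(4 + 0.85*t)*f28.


f(120) = 120 / (4 + 0.85 * 120) * 50.4
= 120 / 106.0 * 50.4
= 57.06 MPa

57.06


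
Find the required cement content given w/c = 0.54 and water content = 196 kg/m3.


Cement = water / (w/c)
= 196 / 0.54
= 363.0 kg/m3

363.0


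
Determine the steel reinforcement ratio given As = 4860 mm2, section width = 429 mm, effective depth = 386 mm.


rho = As / (b * d)
= 4860 / (429 * 386)
= 0.0293

0.0293


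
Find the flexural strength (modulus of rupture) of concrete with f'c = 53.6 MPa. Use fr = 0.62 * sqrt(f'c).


fr = 0.62 * sqrt(53.6)
= 4.539 MPa

4.539


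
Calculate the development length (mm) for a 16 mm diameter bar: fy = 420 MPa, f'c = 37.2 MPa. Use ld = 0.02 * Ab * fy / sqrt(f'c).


Ab = pi * 16^2 / 4 = 201.062 mm2
ld = 0.02 * 201.062 * 420 / sqrt(37.2)
= 276.9 mm

276.9


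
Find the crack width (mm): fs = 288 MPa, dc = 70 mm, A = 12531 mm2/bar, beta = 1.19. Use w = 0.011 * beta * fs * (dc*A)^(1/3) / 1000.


w = 0.011 * beta * fs * (dc * A)^(1/3) / 1000
= 0.011 * 1.19 * 288 * (70 * 12531)^(1/3) / 1000
= 0.361 mm

0.361


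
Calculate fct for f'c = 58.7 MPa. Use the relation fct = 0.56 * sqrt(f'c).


fct = 0.56 * sqrt(58.7)
= 0.56 * 7.662
= 4.29 MPa

4.29


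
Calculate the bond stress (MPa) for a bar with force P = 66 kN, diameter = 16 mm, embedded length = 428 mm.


u = P / (pi * db * ld)
= 66 * 1000 / (pi * 16 * 428)
= 3.068 MPa

3.068


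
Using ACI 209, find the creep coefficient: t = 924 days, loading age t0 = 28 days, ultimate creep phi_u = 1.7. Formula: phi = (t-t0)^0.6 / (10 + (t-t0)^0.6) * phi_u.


dt = 924 - 28 = 896
phi = 896^0.6 / (10 + 896^0.6) * 1.7
= 1.454

1.454


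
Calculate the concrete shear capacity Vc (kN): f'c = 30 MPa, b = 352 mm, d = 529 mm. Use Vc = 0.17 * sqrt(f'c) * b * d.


Vc = 0.17 * sqrt(30) * 352 * 529 / 1000
= 173.38 kN

173.38


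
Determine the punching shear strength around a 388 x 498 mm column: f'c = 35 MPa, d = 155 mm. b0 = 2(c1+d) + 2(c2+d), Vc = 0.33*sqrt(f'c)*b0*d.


b0 = 2*(388 + 155) + 2*(498 + 155) = 2392 mm
Vc = 0.33 * sqrt(35) * 2392 * 155 / 1000
= 723.84 kN

723.84


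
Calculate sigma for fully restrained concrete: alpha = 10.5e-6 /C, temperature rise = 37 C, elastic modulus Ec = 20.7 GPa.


sigma = alpha * dT * Ec
= 10.5e-6 * 37 * 20.7 * 1000
= 8.042 MPa

8.042


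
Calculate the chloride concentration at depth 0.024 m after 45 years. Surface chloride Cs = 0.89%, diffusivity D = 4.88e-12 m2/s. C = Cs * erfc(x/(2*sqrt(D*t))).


t_seconds = 45 * 365.25 * 24 * 3600 = 1420092000.0 s
arg = 0.024 / (2 * sqrt(4.88e-12 * 1420092000.0))
= 0.1441
erfc(0.1441) = 0.8385
C = 0.89 * 0.8385 = 0.7462%

0.7462


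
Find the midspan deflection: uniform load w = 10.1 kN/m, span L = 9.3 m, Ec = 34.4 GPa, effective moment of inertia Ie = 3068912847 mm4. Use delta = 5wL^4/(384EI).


Convert: L = 9.3 m = 9300 mm, Ec = 34.4 GPa = 34400 MPa
delta = 5 * 10.1 * 9300^4 / (384 * 34400 * 3068912847)
= 9.32 mm

9.32


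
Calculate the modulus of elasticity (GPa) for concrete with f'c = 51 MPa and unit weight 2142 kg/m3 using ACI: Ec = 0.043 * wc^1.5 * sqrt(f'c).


Ec = 0.043 * 2142^1.5 * sqrt(51) / 1000
= 30.44 GPa

30.44


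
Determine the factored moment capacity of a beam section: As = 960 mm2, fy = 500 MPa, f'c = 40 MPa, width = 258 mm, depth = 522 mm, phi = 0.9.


a = As * fy / (0.85 * f'c * b)
= 960 * 500 / (0.85 * 40 * 258)
= 54.7196 mm
Mn = As * fy * (d - a/2) / 10^6
= 237.4273 kN-m
phi*Mn = 0.9 * 237.4273 = 213.68 kN-m

213.68
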